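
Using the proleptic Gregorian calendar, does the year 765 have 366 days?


Gregorian leap year rule: divisible by 4, but not by 100, unless also by 400.
765 is not divisible by 4 -> not a leap year

No


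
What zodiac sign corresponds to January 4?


Date: January 4
Conventional tropical zodiac dates: Capricorn from December 22 onward; Aquarius starts January 20
January 4 falls within the Capricorn range

Capricorn


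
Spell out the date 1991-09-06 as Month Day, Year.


ISO 1991-09-06 parses as year=1991, month=09, day=06
Month 9 -> September

September 6, 1991


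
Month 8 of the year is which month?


Month 8 of 12

August


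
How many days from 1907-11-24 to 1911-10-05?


From 1907-11-24 to 1911-10-05
1907-11-24: days before November = 31 + 28 + 31 + 30 + 31 + 30 + 31 + 31 + 30 + 31 = 304 (1907 is not a leap year); day of year = 304 + 24 = 328
1911-10-05: days before October = 31 + 28 + 31 + 30 + 31 + 30 + 31 + 31 + 30 = 273 (1911 is not a leap year); day of year = 273 + 5 = 278
Rest of 1907: 365 - 328 = 37
Full years 1908 (366), 1909 (365), 1910 (365): 1096
Total = 37 + 1096 + 278 = 1411

1411 days


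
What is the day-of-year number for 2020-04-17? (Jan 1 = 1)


Date: April 17, 2020
Days in months 1 through 3: 91
Plus 17 days in April

Day of year: 108


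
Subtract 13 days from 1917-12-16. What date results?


Start: 1917-12-16, subtract 13 days
16 - 13 = 3 stays within December 1917

Result: 1917-12-03


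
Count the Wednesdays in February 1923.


February 1923 has 28 days
Anchor: Jan 1, 1923. With p = 1923 - 1 = 1922: (p + p//4 - p//100 + p//400) mod 7 = (1922 + 480 - 19 + 4) mod 7 = 2387 mod 7 = 0 -> Monday (Mon=0 ... Sun=6)
Days before February (Jan): 31; February 1 index = (0 + 31) mod 7 = 3 -> Thursday
First Wednesday is February 7
Wednesdays: 7, 14, 21, 28

4 Wednesdays


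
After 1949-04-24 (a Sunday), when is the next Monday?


Current: Sunday
Target: Monday
Days ahead: 1

Next Monday: 1949-04-25


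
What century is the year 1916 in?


Century = (year - 1) // 100 + 1
= (1916 - 1) // 100 + 1
= 1915 // 100 + 1
= 19 + 1

20th century


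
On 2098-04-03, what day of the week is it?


Date: April 3, 2098
Anchor: Jan 1, 2098. With p = 2098 - 1 = 2097: (p + p//4 - p//100 + p//400) mod 7 = (2097 + 524 - 20 + 5) mod 7 = 2606 mod 7 = 2 -> Wednesday (Mon=0 ... Sun=6)
Days before April (Jan-Mar): 90; offset = 90 + 3 - 1 = 92
Weekday index = (2 + 92) mod 7 = 3

Day of the week: Thursday


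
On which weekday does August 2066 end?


August 2066 has 31 days
Anchor: Jan 1, 2066. With p = 2066 - 1 = 2065: (p + p//4 - p//100 + p//400) mod 7 = (2065 + 516 - 20 + 5) mod 7 = 2566 mod 7 = 4 -> Friday (Mon=0 ... Sun=6)
Days before August (Jan-Jul): 212; August 1 index = (4 + 212) mod 7 = 6 -> Sunday
Last day offset: 31 - 1 = 30 days
Weekday index = (6 + 30) mod 7 = 1

Tuesday, August 31


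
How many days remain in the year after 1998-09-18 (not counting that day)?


Day of year: 261 of 365
Remaining = 365 - 261

104 days


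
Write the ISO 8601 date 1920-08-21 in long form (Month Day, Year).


ISO 1920-08-21 parses as year=1920, month=08, day=21
Month 8 -> August

August 21, 1920


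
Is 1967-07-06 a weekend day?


Anchor: Jan 1, 1967. With p = 1967 - 1 = 1966: (p + p//4 - p//100 + p//400) mod 7 = (1966 + 491 - 19 + 4) mod 7 = 2442 mod 7 = 6 -> Sunday (Mon=0 ... Sun=6)
Day of year: 187; offset = 186
Weekday index = (6 + 186) mod 7 = 3 -> Thursday
Weekend days: Saturday, Sunday

No


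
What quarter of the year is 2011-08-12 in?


Month: August (month 8)
Q1: Jan-Mar, Q2: Apr-Jun, Q3: Jul-Sep, Q4: Oct-Dec

Q3


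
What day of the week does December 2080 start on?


Target: December 1, 2080
Anchor: Jan 1, 2080. With p = 2080 - 1 = 2079: (p + p//4 - p//100 + p//400) mod 7 = (2079 + 519 - 20 + 5) mod 7 = 2583 mod 7 = 0 -> Monday (Mon=0 ... Sun=6)
Days before December (Jan-Nov): 335 days
Weekday index = (0 + 335) mod 7 = 6

Sunday


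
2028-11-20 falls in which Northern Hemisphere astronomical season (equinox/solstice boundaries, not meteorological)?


Date: November 20
Astronomical Autumn (approx.; exact equinox/solstice day varies by year): September 22 to December 20
November 20 falls within the Autumn window

Autumn


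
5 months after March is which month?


March is month 3
3 + 5 = 8

August


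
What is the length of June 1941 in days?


June 1941

30 days


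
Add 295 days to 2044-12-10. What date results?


Start: 2044-12-10, add 295 days
December 2044 has 31 days: 31 - 10 = 21 days to December 31 -> 274 left
January 2045 has 31 days -> 243 left
February 2045 has 28 days -> 215 left
March 2045 has 31 days -> 184 left
April 2045 has 30 days -> 154 left
May 2045 has 31 days -> 123 left
June 2045 has 30 days -> 93 left
July 2045 has 31 days -> 62 left
August 2045 has 31 days -> 31 left
September 2045 has 30 days -> 1 left
October 2045: 1 <= 31 -> lands on October 1

Result: 2045-10-01


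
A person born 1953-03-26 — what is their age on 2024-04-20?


Birth: 1953-03-26
Reference: 2024-04-20
Year difference: 2024 - 1953 = 71

71 years old


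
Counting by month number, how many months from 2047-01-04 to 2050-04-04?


From January 2047 to April 2050
3 years * 12 = 36 months, plus 3 months = 39

39 months


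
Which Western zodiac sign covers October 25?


Date: October 25
Conventional tropical zodiac dates: Scorpio from October 23 onward; Sagittarius starts November 22
October 25 falls within the Scorpio range

Scorpio


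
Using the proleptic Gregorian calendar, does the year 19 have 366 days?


Gregorian leap year rule: divisible by 4, but not by 100, unless also by 400.
19 is not divisible by 4 -> not a leap year

No


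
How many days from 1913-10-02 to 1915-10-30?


From 1913-10-02 to 1915-10-30
1913-10-02: days before October = 31 + 28 + 31 + 30 + 31 + 30 + 31 + 31 + 30 = 273 (1913 is not a leap year); day of year = 273 + 2 = 275
1915-10-30: days before October = 31 + 28 + 31 + 30 + 31 + 30 + 31 + 31 + 30 = 273 (1915 is not a leap year); day of year = 273 + 30 = 303
Rest of 1913: 365 - 275 = 90
Full years 1914 (365): 365
Total = 90 + 365 + 303 = 758

758 days


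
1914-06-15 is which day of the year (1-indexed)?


Date: June 15, 1914
Days in months 1 through 5: 151
Plus 15 days in June

Day of year: 166


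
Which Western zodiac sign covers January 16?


Date: January 16
Conventional tropical zodiac dates: Capricorn from December 22 onward; Aquarius starts January 20
January 16 falls within the Capricorn range

Capricorn


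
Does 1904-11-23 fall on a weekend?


Anchor: Jan 1, 1904. With p = 1904 - 1 = 1903: (p + p//4 - p//100 + p//400) mod 7 = (1903 + 475 - 19 + 4) mod 7 = 2363 mod 7 = 4 -> Friday (Mon=0 ... Sun=6)
Day of year: 328; offset = 327
Weekday index = (4 + 327) mod 7 = 2 -> Wednesday
Weekend days: Saturday, Sunday

No


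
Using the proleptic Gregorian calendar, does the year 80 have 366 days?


Gregorian leap year rule: divisible by 4, but not by 100, unless also by 400.
80 is divisible by 4 but not 100 -> leap year

Yes


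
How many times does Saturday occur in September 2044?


September 2044 has 30 days
Anchor: Jan 1, 2044. With p = 2044 - 1 = 2043: (p + p//4 - p//100 + p//400) mod 7 = (2043 + 510 - 20 + 5) mod 7 = 2538 mod 7 = 4 -> Friday (Mon=0 ... Sun=6)
Days before September (Jan-Aug): 244; September 1 index = (4 + 244) mod 7 = 3 -> Thursday
First Saturday is September 3
Saturdays: 3, 10, 17, 24

4 Saturdays


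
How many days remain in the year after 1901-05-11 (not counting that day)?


Day of year: 131 of 365
Remaining = 365 - 131

234 days


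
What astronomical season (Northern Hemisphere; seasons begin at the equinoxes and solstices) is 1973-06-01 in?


Date: June 1
Astronomical Spring (approx.; exact equinox/solstice day varies by year): March 20 to June 20
June 1 falls within the Spring window

Spring


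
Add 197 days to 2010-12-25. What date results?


Start: 2010-12-25, add 197 days
December 2010 has 31 days: 31 - 25 = 6 days to December 31 -> 191 left
January 2011 has 31 days -> 160 left
February 2011 has 28 days -> 132 left
March 2011 has 31 days -> 101 left
April 2011 has 30 days -> 71 left
May 2011 has 31 days -> 40 left
June 2011 has 30 days -> 10 left
July 2011: 10 <= 31 -> lands on July 10

Result: 2011-07-10


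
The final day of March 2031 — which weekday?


March 2031 has 31 days
Anchor: Jan 1, 2031. With p = 2031 - 1 = 2030: (p + p//4 - p//100 + p//400) mod 7 = (2030 + 507 - 20 + 5) mod 7 = 2522 mod 7 = 2 -> Wednesday (Mon=0 ... Sun=6)
Days before March (Jan-Feb): 59; March 1 index = (2 + 59) mod 7 = 5 -> Saturday
Last day offset: 31 - 1 = 30 days
Weekday index = (5 + 30) mod 7 = 0

Monday, March 31


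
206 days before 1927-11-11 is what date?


Start: 1927-11-11, subtract 206 days
Back 11 days from November 11 reaches October 31, 1927 -> 195 left
October 1927 has 31 days -> back to September 30, 1927 -> 164 left
September 1927 has 30 days -> back to August 31, 1927 -> 134 left
August 1927 has 31 days -> back to July 31, 1927 -> 103 left
July 1927 has 31 days -> back to June 30, 1927 -> 72 left
June 1927 has 30 days -> back to May 31, 1927 -> 42 left
May 1927 has 31 days -> back to April 30, 1927 -> 11 left
April 1927: 30 - 11 = 19 -> lands on April 19

Result: 1927-04-19


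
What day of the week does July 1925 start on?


Target: July 1, 1925
Anchor: Jan 1, 1925. With p = 1925 - 1 = 1924: (p + p//4 - p//100 + p//400) mod 7 = (1924 + 481 - 19 + 4) mod 7 = 2390 mod 7 = 3 -> Thursday (Mon=0 ... Sun=6)
Days before July (Jan-Jun): 181 days
Weekday index = (3 + 181) mod 7 = 2

Wednesday


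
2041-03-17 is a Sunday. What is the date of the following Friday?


Current: Sunday
Target: Friday
Days ahead: 5

Next Friday: 2041-03-22


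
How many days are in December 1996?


December 1996

31 days


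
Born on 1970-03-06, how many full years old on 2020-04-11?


Birth: 1970-03-06
Reference: 2020-04-11
Year difference: 2020 - 1970 = 50

50 years old


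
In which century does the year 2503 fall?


Century = (year - 1) // 100 + 1
= (2503 - 1) // 100 + 1
= 2502 // 100 + 1
= 25 + 1

26th century


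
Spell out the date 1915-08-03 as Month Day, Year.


ISO 1915-08-03 parses as year=1915, month=08, day=03
Month 8 -> August

August 3, 1915


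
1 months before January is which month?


January is month 1
1 - 1 = 0; wrap: 0 + 12 = 12

December


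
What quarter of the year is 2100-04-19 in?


Month: April (month 4)
Q1: Jan-Mar, Q2: Apr-Jun, Q3: Jul-Sep, Q4: Oct-Dec

Q2


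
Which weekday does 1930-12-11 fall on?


Date: December 11, 1930
Anchor: Jan 1, 1930. With p = 1930 - 1 = 1929: (p + p//4 - p//100 + p//400) mod 7 = (1929 + 482 - 19 + 4) mod 7 = 2396 mod 7 = 2 -> Wednesday (Mon=0 ... Sun=6)
Days before December (Jan-Nov): 334; offset = 334 + 11 - 1 = 344
Weekday index = (2 + 344) mod 7 = 3

Day of the week: Thursday


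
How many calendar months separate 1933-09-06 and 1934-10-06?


From September 1933 to October 1934
1 year * 12 = 12 months, plus 1 month = 13

13 months


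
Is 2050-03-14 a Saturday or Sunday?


Anchor: Jan 1, 2050. With p = 2050 - 1 = 2049: (p + p//4 - p//100 + p//400) mod 7 = (2049 + 512 - 20 + 5) mod 7 = 2546 mod 7 = 5 -> Saturday (Mon=0 ... Sun=6)
Day of year: 73; offset = 72
Weekday index = (5 + 72) mod 7 = 0 -> Monday
Weekend days: Saturday, Sunday

No


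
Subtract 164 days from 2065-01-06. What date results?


Start: 2065-01-06, subtract 164 days
Back 6 days from January 6 reaches December 31, 2064 -> 158 left
December 2064 has 31 days -> back to November 30, 2064 -> 127 left
November 2064 has 30 days -> back to October 31, 2064 -> 97 left
October 2064 has 31 days -> back to September 30, 2064 -> 66 left
September 2064 has 30 days -> back to August 31, 2064 -> 36 left
August 2064 has 31 days -> back to July 31, 2064 -> 5 left
July 2064: 31 - 5 = 26 -> lands on July 26

Result: 2064-07-26


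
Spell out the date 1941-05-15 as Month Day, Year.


ISO 1941-05-15 parses as year=1941, month=05, day=15
Month 5 -> May

May 15, 1941


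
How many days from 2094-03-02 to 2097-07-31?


From 2094-03-02 to 2097-07-31
2094-03-02: days before March = 31 + 28 = 59 (2094 is not a leap year); day of year = 59 + 2 = 61
2097-07-31: days before July = 31 + 28 + 31 + 30 + 31 + 30 = 181 (2097 is not a leap year); day of year = 181 + 31 = 212
Rest of 2094: 365 - 61 = 304
Full years 2095 (365), 2096 (366): 731
Total = 304 + 731 + 212 = 1247

1247 days


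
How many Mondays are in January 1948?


January 1948 has 31 days
Anchor: Jan 1, 1948. With p = 1948 - 1 = 1947: (p + p//4 - p//100 + p//400) mod 7 = (1947 + 486 - 19 + 4) mod 7 = 2418 mod 7 = 3 -> Thursday (Mon=0 ... Sun=6)
January 1 is the anchor itself -> Thursday
First Monday is January 5
Mondays: 5, 12, 19, 26

4 Mondays


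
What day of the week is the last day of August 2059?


August 2059 has 31 days
Anchor: Jan 1, 2059. With p = 2059 - 1 = 2058: (p + p//4 - p//100 + p//400) mod 7 = (2058 + 514 - 20 + 5) mod 7 = 2557 mod 7 = 2 -> Wednesday (Mon=0 ... Sun=6)
Days before August (Jan-Jul): 212; August 1 index = (2 + 212) mod 7 = 4 -> Friday
Last day offset: 31 - 1 = 30 days
Weekday index = (4 + 30) mod 7 = 6

Sunday, August 31


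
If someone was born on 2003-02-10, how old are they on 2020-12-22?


Birth: 2003-02-10
Reference: 2020-12-22
Year difference: 2020 - 2003 = 17

17 years old


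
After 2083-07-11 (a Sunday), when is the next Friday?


Current: Sunday
Target: Friday
Days ahead: 5

Next Friday: 2083-07-16


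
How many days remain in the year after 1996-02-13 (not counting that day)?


Day of year: 44 of 366
Remaining = 366 - 44

322 days


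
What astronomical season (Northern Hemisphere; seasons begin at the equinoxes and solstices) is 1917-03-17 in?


Date: March 17
Astronomical Winter (approx.; exact equinox/solstice day varies by year): December 21 to March 19
March 17 falls within the Winter window

Winter


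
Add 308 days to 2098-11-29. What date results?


Start: 2098-11-29, add 308 days
November 2098 has 30 days: 30 - 29 = 1 day to November 30 -> 307 left
December 2098 has 31 days -> 276 left
January 2099 has 31 days -> 245 left
February 2099 has 28 days -> 217 left
March 2099 has 31 days -> 186 left
April 2099 has 30 days -> 156 left
May 2099 has 31 days -> 125 left
June 2099 has 30 days -> 95 left
July 2099 has 31 days -> 64 left
August 2099 has 31 days -> 33 left
September 2099 has 30 days -> 3 left
October 2099: 3 <= 31 -> lands on October 3

Result: 2099-10-03


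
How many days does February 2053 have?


February 2053 (leap year: no)

28 days


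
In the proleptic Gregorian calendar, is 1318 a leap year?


Gregorian leap year rule: divisible by 4, but not by 100, unless also by 400.
1318 is not divisible by 4 -> not a leap year

No


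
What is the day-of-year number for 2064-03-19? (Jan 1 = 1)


Date: March 19, 2064
Days in months 1 through 2: 60
Plus 19 days in March

Day of year: 79


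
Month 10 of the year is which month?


Month 10 of 12

October


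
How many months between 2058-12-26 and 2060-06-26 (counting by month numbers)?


From December 2058 to June 2060
2 years * 12 = 24 months, minus 6 months = 18

18 months


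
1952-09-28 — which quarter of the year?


Month: September (month 9)
Q1: Jan-Mar, Q2: Apr-Jun, Q3: Jul-Sep, Q4: Oct-Dec

Q3


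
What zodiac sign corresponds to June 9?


Date: June 9
Conventional tropical zodiac dates: Gemini from May 21 onward; Cancer starts June 21
June 9 falls within the Gemini range

Gemini


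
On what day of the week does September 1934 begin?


Target: September 1, 1934
Anchor: Jan 1, 1934. With p = 1934 - 1 = 1933: (p + p//4 - p//100 + p//400) mod 7 = (1933 + 483 - 19 + 4) mod 7 = 2401 mod 7 = 0 -> Monday (Mon=0 ... Sun=6)
Days before September (Jan-Aug): 243 days
Weekday index = (0 + 243) mod 7 = 5

Saturday


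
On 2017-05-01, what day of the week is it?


Date: May 1, 2017
Anchor: Jan 1, 2017. With p = 2017 - 1 = 2016: (p + p//4 - p//100 + p//400) mod 7 = (2016 + 504 - 20 + 5) mod 7 = 2505 mod 7 = 6 -> Sunday (Mon=0 ... Sun=6)
Days before May (Jan-Apr): 120; offset = 120 + 1 - 1 = 120
Weekday index = (6 + 120) mod 7 = 0

Day of the week: Monday


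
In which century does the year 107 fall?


Century = (year - 1) // 100 + 1
= (107 - 1) // 100 + 1
= 106 // 100 + 1
= 1 + 1

2nd century


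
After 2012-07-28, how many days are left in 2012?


Day of year: 210 of 366
Remaining = 366 - 210

156 days


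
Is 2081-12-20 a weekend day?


Anchor: Jan 1, 2081. With p = 2081 - 1 = 2080: (p + p//4 - p//100 + p//400) mod 7 = (2080 + 520 - 20 + 5) mod 7 = 2585 mod 7 = 2 -> Wednesday (Mon=0 ... Sun=6)
Day of year: 354; offset = 353
Weekday index = (2 + 353) mod 7 = 5 -> Saturday
Weekend days: Saturday, Sunday

Yes


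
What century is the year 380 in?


Century = (year - 1) // 100 + 1
= (380 - 1) // 100 + 1
= 379 // 100 + 1
= 3 + 1

4th century


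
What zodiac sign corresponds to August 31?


Date: August 31
Conventional tropical zodiac dates: Virgo from August 23 onward; Libra starts September 23
August 31 falls within the Virgo range

Virgo


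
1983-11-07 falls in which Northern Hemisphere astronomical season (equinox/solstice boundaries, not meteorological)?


Date: November 7
Astronomical Autumn (approx.; exact equinox/solstice day varies by year): September 22 to December 20
November 7 falls within the Autumn window

Autumn


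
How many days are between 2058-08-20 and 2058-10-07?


From 2058-08-20 to 2058-10-07
2058-08-20: days before August = 31 + 28 + 31 + 30 + 31 + 30 + 31 = 212 (2058 is not a leap year); day of year = 212 + 20 = 232
2058-10-07: days before October = 31 + 28 + 31 + 30 + 31 + 30 + 31 + 31 + 30 = 273 (2058 is not a leap year); day of year = 273 + 7 = 280
Same year: 280 - 232 = 48

48 days


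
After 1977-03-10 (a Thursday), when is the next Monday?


Current: Thursday
Target: Monday
Days ahead: 4

Next Monday: 1977-03-14


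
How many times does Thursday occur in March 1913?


March 1913 has 31 days
Anchor: Jan 1, 1913. With p = 1913 - 1 = 1912: (p + p//4 - p//100 + p//400) mod 7 = (1912 + 478 - 19 + 4) mod 7 = 2375 mod 7 = 2 -> Wednesday (Mon=0 ... Sun=6)
Days before March (Jan-Feb): 59; March 1 index = (2 + 59) mod 7 = 5 -> Saturday
First Thursday is March 6
Thursdays: 6, 13, 20, 27

4 Thursdays


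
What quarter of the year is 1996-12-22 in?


Month: December (month 12)
Q1: Jan-Mar, Q2: Apr-Jun, Q3: Jul-Sep, Q4: Oct-Dec

Q4


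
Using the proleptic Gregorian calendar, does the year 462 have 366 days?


Gregorian leap year rule: divisible by 4, but not by 100, unless also by 400.
462 is not divisible by 4 -> not a leap year

No


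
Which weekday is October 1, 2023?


Target: October 1, 2023
Anchor: Jan 1, 2023. With p = 2023 - 1 = 2022: (p + p//4 - p//100 + p//400) mod 7 = (2022 + 505 - 20 + 5) mod 7 = 2512 mod 7 = 6 -> Sunday (Mon=0 ... Sun=6)
Days before October (Jan-Sep): 273 days
Weekday index = (6 + 273) mod 7 = 6

Sunday


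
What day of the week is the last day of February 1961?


February 1961 has 28 days
Anchor: Jan 1, 1961. With p = 1961 - 1 = 1960: (p + p//4 - p//100 + p//400) mod 7 = (1960 + 490 - 19 + 4) mod 7 = 2435 mod 7 = 6 -> Sunday (Mon=0 ... Sun=6)
Days before February (Jan): 31; February 1 index = (6 + 31) mod 7 = 2 -> Wednesday
Last day offset: 28 - 1 = 27 days
Weekday index = (2 + 27) mod 7 = 1

Tuesday, February 28


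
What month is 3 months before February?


February is month 2
2 - 3 = -1; wrap: -1 + 12 = 11

November


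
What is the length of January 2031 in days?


January 2031

31 days


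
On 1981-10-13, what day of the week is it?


Date: October 13, 1981
Anchor: Jan 1, 1981. With p = 1981 - 1 = 1980: (p + p//4 - p//100 + p//400) mod 7 = (1980 + 495 - 19 + 4) mod 7 = 2460 mod 7 = 3 -> Thursday (Mon=0 ... Sun=6)
Days before October (Jan-Sep): 273; offset = 273 + 13 - 1 = 285
Weekday index = (3 + 285) mod 7 = 1

Day of the week: Tuesday


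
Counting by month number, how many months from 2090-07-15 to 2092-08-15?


From July 2090 to August 2092
2 years * 12 = 24 months, plus 1 month = 25

25 months


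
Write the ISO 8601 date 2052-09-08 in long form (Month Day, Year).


ISO 2052-09-08 parses as year=2052, month=09, day=08
Month 9 -> September

September 8, 2052


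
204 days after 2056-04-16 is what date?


Start: 2056-04-16, add 204 days
April 2056 has 30 days: 30 - 16 = 14 days to April 30 -> 190 left
May 2056 has 31 days -> 159 left
June 2056 has 30 days -> 129 left
July 2056 has 31 days -> 98 left
August 2056 has 31 days -> 67 left
September 2056 has 30 days -> 37 left
October 2056 has 31 days -> 6 left
November 2056: 6 <= 30 -> lands on November 6

Result: 2056-11-06


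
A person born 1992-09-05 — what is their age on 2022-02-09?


Birth: 1992-09-05
Reference: 2022-02-09
Year difference: 2022 - 1992 = 30
Birthday not yet reached in 2022, subtract 1

29 years old


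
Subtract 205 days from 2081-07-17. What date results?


Start: 2081-07-17, subtract 205 days
Back 17 days from July 17 reaches June 30, 2081 -> 188 left
June 2081 has 30 days -> back to May 31, 2081 -> 158 left
May 2081 has 31 days -> back to April 30, 2081 -> 127 left
April 2081 has 30 days -> back to March 31, 2081 -> 97 left
March 2081 has 31 days -> back to February 28, 2081 -> 66 left
February 2081 has 28 days -> back to January 31, 2081 -> 38 left
January 2081 has 31 days -> back to December 31, 2080 -> 7 left
December 2080: 31 - 7 = 24 -> lands on December 24

Result: 2080-12-24


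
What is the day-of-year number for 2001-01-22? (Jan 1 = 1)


Date: January 22, 2001
No months before January
Plus 22 days in January

Day of year: 22


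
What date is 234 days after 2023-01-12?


Start: 2023-01-12, add 234 days
January 2023 has 31 days: 31 - 12 = 19 days to January 31 -> 215 left
February 2023 has 28 days -> 187 left
March 2023 has 31 days -> 156 left
April 2023 has 30 days -> 126 left
May 2023 has 31 days -> 95 left
June 2023 has 30 days -> 65 left
July 2023 has 31 days -> 34 left
August 2023 has 31 days -> 3 left
September 2023: 3 <= 30 -> lands on September 3

Result: 2023-09-03


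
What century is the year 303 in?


Century = (year - 1) // 100 + 1
= (303 - 1) // 100 + 1
= 302 // 100 + 1
= 3 + 1

4th century


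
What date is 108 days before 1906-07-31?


Start: 1906-07-31, subtract 108 days
Back 31 days from July 31 reaches June 30, 1906 -> 77 left
June 1906 has 30 days -> back to May 31, 1906 -> 47 left
May 1906 has 31 days -> back to April 30, 1906 -> 16 left
April 1906: 30 - 16 = 14 -> lands on April 14

Result: 1906-04-14


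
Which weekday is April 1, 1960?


Target: April 1, 1960
Anchor: Jan 1, 1960. With p = 1960 - 1 = 1959: (p + p//4 - p//100 + p//400) mod 7 = (1959 + 489 - 19 + 4) mod 7 = 2433 mod 7 = 4 -> Friday (Mon=0 ... Sun=6)
Days before April (Jan-Mar): 91 days
Weekday index = (4 + 91) mod 7 = 4

Friday


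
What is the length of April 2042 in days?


April 2042

30 days


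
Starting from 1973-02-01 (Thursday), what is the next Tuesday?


Current: Thursday
Target: Tuesday
Days ahead: 5

Next Tuesday: 1973-02-06


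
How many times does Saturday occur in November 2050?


November 2050 has 30 days
Anchor: Jan 1, 2050. With p = 2050 - 1 = 2049: (p + p//4 - p//100 + p//400) mod 7 = (2049 + 512 - 20 + 5) mod 7 = 2546 mod 7 = 5 -> Saturday (Mon=0 ... Sun=6)
Days before November (Jan-Oct): 304; November 1 index = (5 + 304) mod 7 = 1 -> Tuesday
First Saturday is November 5
Saturdays: 5, 12, 19, 26

4 Saturdays


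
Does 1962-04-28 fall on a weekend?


Anchor: Jan 1, 1962. With p = 1962 - 1 = 1961: (p + p//4 - p//100 + p//400) mod 7 = (1961 + 490 - 19 + 4) mod 7 = 2436 mod 7 = 0 -> Monday (Mon=0 ... Sun=6)
Day of year: 118; offset = 117
Weekday index = (0 + 117) mod 7 = 5 -> Saturday
Weekend days: Saturday, Sunday

Yes


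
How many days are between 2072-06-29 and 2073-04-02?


From 2072-06-29 to 2073-04-02
2072-06-29: days before June = 31 + 29 + 31 + 30 + 31 = 152 (2072 is a leap year); day of year = 152 + 29 = 181
2073-04-02: days before April = 31 + 28 + 31 = 90 (2073 is not a leap year); day of year = 90 + 2 = 92
Rest of 2072: 366 - 181 = 185
Total = 185 + 92 = 277

277 days


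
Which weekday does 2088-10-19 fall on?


Date: October 19, 2088
Anchor: Jan 1, 2088. With p = 2088 - 1 = 2087: (p + p//4 - p//100 + p//400) mod 7 = (2087 + 521 - 20 + 5) mod 7 = 2593 mod 7 = 3 -> Thursday (Mon=0 ... Sun=6)
Days before October (Jan-Sep): 274; offset = 274 + 19 - 1 = 292
Weekday index = (3 + 292) mod 7 = 1

Day of the week: Tuesday


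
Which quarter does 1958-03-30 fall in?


Month: March (month 3)
Q1: Jan-Mar, Q2: Apr-Jun, Q3: Jul-Sep, Q4: Oct-Dec

Q1


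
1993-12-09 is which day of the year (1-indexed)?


Date: December 9, 1993
Days in months 1 through 11: 334
Plus 9 days in December

Day of year: 343


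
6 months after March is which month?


March is month 3
3 + 6 = 9

September


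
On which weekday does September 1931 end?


September 1931 has 30 days
Anchor: Jan 1, 1931. With p = 1931 - 1 = 1930: (p + p//4 - p//100 + p//400) mod 7 = (1930 + 482 - 19 + 4) mod 7 = 2397 mod 7 = 3 -> Thursday (Mon=0 ... Sun=6)
Days before September (Jan-Aug): 243; September 1 index = (3 + 243) mod 7 = 1 -> Tuesday
Last day offset: 30 - 1 = 29 days
Weekday index = (1 + 29) mod 7 = 2

Wednesday, September 30


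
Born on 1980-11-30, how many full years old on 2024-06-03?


Birth: 1980-11-30
Reference: 2024-06-03
Year difference: 2024 - 1980 = 44
Birthday not yet reached in 2024, subtract 1

43 years old


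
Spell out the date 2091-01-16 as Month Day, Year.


ISO 2091-01-16 parses as year=2091, month=01, day=16
Month 1 -> January

January 16, 2091


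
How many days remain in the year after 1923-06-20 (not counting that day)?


Day of year: 171 of 365
Remaining = 365 - 171

194 days


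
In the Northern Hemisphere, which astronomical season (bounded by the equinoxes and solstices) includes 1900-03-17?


Date: March 17
Astronomical Winter (approx.; exact equinox/solstice day varies by year): December 21 to March 19
March 17 falls within the Winter window

Winter


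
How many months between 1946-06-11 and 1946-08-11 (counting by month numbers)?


From June 1946 to August 1946
0 years * 12 = 0 months, plus 2 months = 2

2 months


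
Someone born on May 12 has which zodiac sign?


Date: May 12
Conventional tropical zodiac dates: Taurus from April 20 onward; Gemini starts May 21
May 12 falls within the Taurus range

Taurus


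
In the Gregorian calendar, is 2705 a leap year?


Gregorian leap year rule: divisible by 4, but not by 100, unless also by 400.
2705 is not divisible by 4 -> not a leap year

No


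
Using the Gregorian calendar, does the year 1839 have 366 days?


Gregorian leap year rule: divisible by 4, but not by 100, unless also by 400.
1839 is not divisible by 4 -> not a leap year

No


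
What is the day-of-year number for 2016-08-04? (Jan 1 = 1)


Date: August 4, 2016
Days in months 1 through 7: 213
Plus 4 days in August

Day of year: 217


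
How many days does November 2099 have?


November 2099

30 days


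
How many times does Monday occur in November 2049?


November 2049 has 30 days
Anchor: Jan 1, 2049. With p = 2049 - 1 = 2048: (p + p//4 - p//100 + p//400) mod 7 = (2048 + 512 - 20 + 5) mod 7 = 2545 mod 7 = 4 -> Friday (Mon=0 ... Sun=6)
Days before November (Jan-Oct): 304; November 1 index = (4 + 304) mod 7 = 0 -> Monday
First Monday is November 1
Mondays: 1, 8, 15, 22, 29

5 Mondays


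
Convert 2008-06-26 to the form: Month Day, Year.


ISO 2008-06-26 parses as year=2008, month=06, day=26
Month 6 -> June

June 26, 2008


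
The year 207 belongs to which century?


Century = (year - 1) // 100 + 1
= (207 - 1) // 100 + 1
= 206 // 100 + 1
= 2 + 1

3rd century


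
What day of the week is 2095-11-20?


Date: November 20, 2095
Anchor: Jan 1, 2095. With p = 2095 - 1 = 2094: (p + p//4 - p//100 + p//400) mod 7 = (2094 + 523 - 20 + 5) mod 7 = 2602 mod 7 = 5 -> Saturday (Mon=0 ... Sun=6)
Days before November (Jan-Oct): 304; offset = 304 + 20 - 1 = 323
Weekday index = (5 + 323) mod 7 = 6

Day of the week: Sunday


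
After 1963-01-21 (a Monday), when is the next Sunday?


Current: Monday
Target: Sunday
Days ahead: 6

Next Sunday: 1963-01-27


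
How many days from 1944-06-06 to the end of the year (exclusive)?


Day of year: 158 of 366
Remaining = 366 - 158

208 days


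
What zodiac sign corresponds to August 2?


Date: August 2
Conventional tropical zodiac dates: Leo from July 23 onward; Virgo starts August 23
August 2 falls within the Leo range

Leo


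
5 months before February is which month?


February is month 2
2 - 5 = -3; wrap: -3 + 12 = 9

September


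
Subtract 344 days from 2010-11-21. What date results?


Start: 2010-11-21, subtract 344 days
Back 21 days from November 21 reaches October 31, 2010 -> 323 left
October 2010 has 31 days -> back to September 30, 2010 -> 292 left
September 2010 has 30 days -> back to August 31, 2010 -> 262 left
August 2010 has 31 days -> back to July 31, 2010 -> 231 left
July 2010 has 31 days -> back to June 30, 2010 -> 200 left
June 2010 has 30 days -> back to May 31, 2010 -> 170 left
May 2010 has 31 days -> back to April 30, 2010 -> 139 left
April 2010 has 30 days -> back to March 31, 2010 -> 109 left
March 2010 has 31 days -> back to February 28, 2010 -> 78 left
February 2010 has 28 days -> back to January 31, 2010 -> 50 left
January 2010 has 31 days -> back to December 31, 2009 -> 19 left
December 2009: 31 - 19 = 12 -> lands on December 12

Result: 2009-12-12


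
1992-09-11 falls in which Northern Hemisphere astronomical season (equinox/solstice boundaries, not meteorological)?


Date: September 11
Astronomical Summer (approx.; exact equinox/solstice day varies by year): June 21 to September 21
September 11 falls within the Summer window

Summer


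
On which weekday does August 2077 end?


August 2077 has 31 days
Anchor: Jan 1, 2077. With p = 2077 - 1 = 2076: (p + p//4 - p//100 + p//400) mod 7 = (2076 + 519 - 20 + 5) mod 7 = 2580 mod 7 = 4 -> Friday (Mon=0 ... Sun=6)
Days before August (Jan-Jul): 212; August 1 index = (4 + 212) mod 7 = 6 -> Sunday
Last day offset: 31 - 1 = 30 days
Weekday index = (6 + 30) mod 7 = 1

Tuesday, August 31


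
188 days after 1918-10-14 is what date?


Start: 1918-10-14, add 188 days
October 1918 has 31 days: 31 - 14 = 17 days to October 31 -> 171 left
November 1918 has 30 days -> 141 left
December 1918 has 31 days -> 110 left
January 1919 has 31 days -> 79 left
February 1919 has 28 days -> 51 left
March 1919 has 31 days -> 20 left
April 1919: 20 <= 30 -> lands on April 20

Result: 1919-04-20


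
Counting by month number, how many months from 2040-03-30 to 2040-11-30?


From March 2040 to November 2040
0 years * 12 = 0 months, plus 8 months = 8

8 months


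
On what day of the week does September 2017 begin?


Target: September 1, 2017
Anchor: Jan 1, 2017. With p = 2017 - 1 = 2016: (p + p//4 - p//100 + p//400) mod 7 = (2016 + 504 - 20 + 5) mod 7 = 2505 mod 7 = 6 -> Sunday (Mon=0 ... Sun=6)
Days before September (Jan-Aug): 243 days
Weekday index = (6 + 243) mod 7 = 4

Friday


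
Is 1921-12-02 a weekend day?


Anchor: Jan 1, 1921. With p = 1921 - 1 = 1920: (p + p//4 - p//100 + p//400) mod 7 = (1920 + 480 - 19 + 4) mod 7 = 2385 mod 7 = 5 -> Saturday (Mon=0 ... Sun=6)
Day of year: 336; offset = 335
Weekday index = (5 + 335) mod 7 = 4 -> Friday
Weekend days: Saturday, Sunday

No


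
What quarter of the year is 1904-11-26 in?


Month: November (month 11)
Q1: Jan-Mar, Q2: Apr-Jun, Q3: Jul-Sep, Q4: Oct-Dec

Q4


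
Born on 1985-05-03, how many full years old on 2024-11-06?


Birth: 1985-05-03
Reference: 2024-11-06
Year difference: 2024 - 1985 = 39

39 years old


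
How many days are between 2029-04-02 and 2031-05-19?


From 2029-04-02 to 2031-05-19
2029-04-02: days before April = 31 + 28 + 31 = 90 (2029 is not a leap year); day of year = 90 + 2 = 92
2031-05-19: days before May = 31 + 28 + 31 + 30 = 120 (2031 is not a leap year); day of year = 120 + 19 = 139
Rest of 2029: 365 - 92 = 273
Full years 2030 (365): 365
Total = 273 + 365 + 139 = 777

777 days


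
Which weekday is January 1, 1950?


Target: January 1, 1950
Anchor: Jan 1, 1950. With p = 1950 - 1 = 1949: (p + p//4 - p//100 + p//400) mod 7 = (1949 + 487 - 19 + 4) mod 7 = 2421 mod 7 = 6 -> Sunday (Mon=0 ... Sun=6)
Offset from anchor: 0 days
Weekday index = (6 + 0) mod 7 = 6

Sunday


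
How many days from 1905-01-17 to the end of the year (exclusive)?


Day of year: 17 of 365
Remaining = 365 - 17

348 days


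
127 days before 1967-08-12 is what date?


Start: 1967-08-12, subtract 127 days
Back 12 days from August 12 reaches July 31, 1967 -> 115 left
July 1967 has 31 days -> back to June 30, 1967 -> 84 left
June 1967 has 30 days -> back to May 31, 1967 -> 54 left
May 1967 has 31 days -> back to April 30, 1967 -> 23 left
April 1967: 30 - 23 = 7 -> lands on April 7

Result: 1967-04-07


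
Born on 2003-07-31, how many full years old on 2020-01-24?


Birth: 2003-07-31
Reference: 2020-01-24
Year difference: 2020 - 2003 = 17
Birthday not yet reached in 2020, subtract 1

16 years old


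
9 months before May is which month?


May is month 5
5 - 9 = -4; wrap: -4 + 12 = 8

August


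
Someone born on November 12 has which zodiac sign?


Date: November 12
Conventional tropical zodiac dates: Scorpio from October 23 onward; Sagittarius starts November 22
November 12 falls within the Scorpio range

Scorpio


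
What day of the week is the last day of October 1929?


October 1929 has 31 days
Anchor: Jan 1, 1929. With p = 1929 - 1 = 1928: (p + p//4 - p//100 + p//400) mod 7 = (1928 + 482 - 19 + 4) mod 7 = 2395 mod 7 = 1 -> Tuesday (Mon=0 ... Sun=6)
Days before October (Jan-Sep): 273; October 1 index = (1 + 273) mod 7 = 1 -> Tuesday
Last day offset: 31 - 1 = 30 days
Weekday index = (1 + 30) mod 7 = 3

Thursday, October 31


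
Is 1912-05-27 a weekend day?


Anchor: Jan 1, 1912. With p = 1912 - 1 = 1911: (p + p//4 - p//100 + p//400) mod 7 = (1911 + 477 - 19 + 4) mod 7 = 2373 mod 7 = 0 -> Monday (Mon=0 ... Sun=6)
Day of year: 148; offset = 147
Weekday index = (0 + 147) mod 7 = 0 -> Monday
Weekend days: Saturday, Sunday

No


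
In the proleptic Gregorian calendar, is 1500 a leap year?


Gregorian leap year rule: divisible by 4, but not by 100, unless also by 400.
1500 is divisible by 100 but not 400 -> not a leap year

No


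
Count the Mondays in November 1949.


November 1949 has 30 days
Anchor: Jan 1, 1949. With p = 1949 - 1 = 1948: (p + p//4 - p//100 + p//400) mod 7 = (1948 + 487 - 19 + 4) mod 7 = 2420 mod 7 = 5 -> Saturday (Mon=0 ... Sun=6)
Days before November (Jan-Oct): 304; November 1 index = (5 + 304) mod 7 = 1 -> Tuesday
First Monday is November 7
Mondays: 7, 14, 21, 28

4 Mondays


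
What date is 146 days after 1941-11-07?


Start: 1941-11-07, add 146 days
November 1941 has 30 days: 30 - 7 = 23 days to November 30 -> 123 left
December 1941 has 31 days -> 92 left
January 1942 has 31 days -> 61 left
February 1942 has 28 days -> 33 left
March 1942 has 31 days -> 2 left
April 1942: 2 <= 30 -> lands on April 2

Result: 1942-04-02


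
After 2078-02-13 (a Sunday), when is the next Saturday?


Current: Sunday
Target: Saturday
Days ahead: 6

Next Saturday: 2078-02-19


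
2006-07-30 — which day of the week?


Date: July 30, 2006
Anchor: Jan 1, 2006. With p = 2006 - 1 = 2005: (p + p//4 - p//100 + p//400) mod 7 = (2005 + 501 - 20 + 5) mod 7 = 2491 mod 7 = 6 -> Sunday (Mon=0 ... Sun=6)
Days before July (Jan-Jun): 181; offset = 181 + 30 - 1 = 210
Weekday index = (6 + 210) mod 7 = 6

Day of the week: Sunday


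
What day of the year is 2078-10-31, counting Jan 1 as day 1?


Date: October 31, 2078
Days in months 1 through 9: 273
Plus 31 days in October

Day of year: 304


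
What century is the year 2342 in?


Century = (year - 1) // 100 + 1
= (2342 - 1) // 100 + 1
= 2341 // 100 + 1
= 23 + 1

24th century


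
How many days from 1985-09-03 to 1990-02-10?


From 1985-09-03 to 1990-02-10
1985-09-03: days before September = 31 + 28 + 31 + 30 + 31 + 30 + 31 + 31 = 243 (1985 is not a leap year); day of year = 243 + 3 = 246
1990-02-10: days before February = 31; day of year = 31 + 10 = 41
Rest of 1985: 365 - 246 = 119
Full years 1986 (365), 1987 (365), 1988 (366), 1989 (365): 1461
Total = 119 + 1461 + 41 = 1621

1621 days


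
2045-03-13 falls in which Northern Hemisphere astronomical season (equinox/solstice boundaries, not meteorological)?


Date: March 13
Astronomical Winter (approx.; exact equinox/solstice day varies by year): December 21 to March 19
March 13 falls within the Winter window

Winter


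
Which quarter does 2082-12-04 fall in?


Month: December (month 12)
Q1: Jan-Mar, Q2: Apr-Jun, Q3: Jul-Sep, Q4: Oct-Dec

Q4


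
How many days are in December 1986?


December 1986

31 days


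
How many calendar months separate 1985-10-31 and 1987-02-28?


From October 1985 to February 1987
2 years * 12 = 24 months, minus 8 months = 16

16 months


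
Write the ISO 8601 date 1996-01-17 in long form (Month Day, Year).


ISO 1996-01-17 parses as year=1996, month=01, day=17
Month 1 -> January

January 17, 1996


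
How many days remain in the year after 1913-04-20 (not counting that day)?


Day of year: 110 of 365
Remaining = 365 - 110

255 days


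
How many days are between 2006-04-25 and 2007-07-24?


From 2006-04-25 to 2007-07-24
2006-04-25: days before April = 31 + 28 + 31 = 90 (2006 is not a leap year); day of year = 90 + 25 = 115
2007-07-24: days before July = 31 + 28 + 31 + 30 + 31 + 30 = 181 (2007 is not a leap year); day of year = 181 + 24 = 205
Rest of 2006: 365 - 115 = 250
Total = 250 + 205 = 455

455 days


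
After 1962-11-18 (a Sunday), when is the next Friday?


Current: Sunday
Target: Friday
Days ahead: 5

Next Friday: 1962-11-23


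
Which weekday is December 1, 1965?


Target: December 1, 1965
Anchor: Jan 1, 1965. With p = 1965 - 1 = 1964: (p + p//4 - p//100 + p//400) mod 7 = (1964 + 491 - 19 + 4) mod 7 = 2440 mod 7 = 4 -> Friday (Mon=0 ... Sun=6)
Days before December (Jan-Nov): 334 days
Weekday index = (4 + 334) mod 7 = 2

Wednesday


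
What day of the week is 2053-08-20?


Date: August 20, 2053
Anchor: Jan 1, 2053. With p = 2053 - 1 = 2052: (p + p//4 - p//100 + p//400) mod 7 = (2052 + 513 - 20 + 5) mod 7 = 2550 mod 7 = 2 -> Wednesday (Mon=0 ... Sun=6)
Days before August (Jan-Jul): 212; offset = 212 + 20 - 1 = 231
Weekday index = (2 + 231) mod 7 = 2

Day of the week: Wednesday


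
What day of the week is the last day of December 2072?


December 2072 has 31 days
Anchor: Jan 1, 2072. With p = 2072 - 1 = 2071: (p + p//4 - p//100 + p//400) mod 7 = (2071 + 517 - 20 + 5) mod 7 = 2573 mod 7 = 4 -> Friday (Mon=0 ... Sun=6)
Days before December (Jan-Nov): 335; December 1 index = (4 + 335) mod 7 = 3 -> Thursday
Last day offset: 31 - 1 = 30 days
Weekday index = (3 + 30) mod 7 = 5

Saturday, December 31


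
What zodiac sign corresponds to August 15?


Date: August 15
Conventional tropical zodiac dates: Leo from July 23 onward; Virgo starts August 23
August 15 falls within the Leo range

Leo


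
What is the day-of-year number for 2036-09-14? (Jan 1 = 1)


Date: September 14, 2036
Days in months 1 through 8: 244
Plus 14 days in September

Day of year: 258
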